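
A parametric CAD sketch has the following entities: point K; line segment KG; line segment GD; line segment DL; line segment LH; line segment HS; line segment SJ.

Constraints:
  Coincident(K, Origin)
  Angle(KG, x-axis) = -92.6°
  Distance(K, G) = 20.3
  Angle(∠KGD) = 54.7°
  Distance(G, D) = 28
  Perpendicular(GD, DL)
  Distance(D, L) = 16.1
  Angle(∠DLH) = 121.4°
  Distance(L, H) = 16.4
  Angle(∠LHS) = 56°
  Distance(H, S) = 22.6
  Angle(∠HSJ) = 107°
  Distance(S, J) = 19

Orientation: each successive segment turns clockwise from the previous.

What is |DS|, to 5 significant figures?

13.137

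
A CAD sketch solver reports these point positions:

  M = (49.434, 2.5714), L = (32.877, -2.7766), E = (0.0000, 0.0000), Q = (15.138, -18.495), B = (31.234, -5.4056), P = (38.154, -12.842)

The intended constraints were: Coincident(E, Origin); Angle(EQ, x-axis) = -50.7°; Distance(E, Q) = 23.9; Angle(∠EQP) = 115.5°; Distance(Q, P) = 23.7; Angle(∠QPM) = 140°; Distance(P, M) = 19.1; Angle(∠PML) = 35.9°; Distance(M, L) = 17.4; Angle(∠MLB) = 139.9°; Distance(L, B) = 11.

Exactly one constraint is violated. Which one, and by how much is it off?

Distance(L, B) = 11 — off by 7.90.

E = (0.00, 0.00) ✓; EQ at -50.70° ✓; |EQ| = 23.90 ✓; ∠EQP = 115.5° ✓; |QP| = 23.70 ✓; ∠QPM = 140.0° ✓; |PM| = 19.10 ✓; ∠PML = 35.90° ✓; |ML| = 17.40 ✓; ∠MLB = 139.9° ✓; |LB| = 3.100 ✗.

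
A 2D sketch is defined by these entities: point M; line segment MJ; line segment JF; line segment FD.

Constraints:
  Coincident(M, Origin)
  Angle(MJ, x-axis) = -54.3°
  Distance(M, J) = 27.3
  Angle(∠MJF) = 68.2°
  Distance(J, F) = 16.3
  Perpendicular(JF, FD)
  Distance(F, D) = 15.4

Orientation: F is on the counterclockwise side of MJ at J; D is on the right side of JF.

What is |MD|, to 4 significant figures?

41.21

M is at the origin; MJ runs at -54.3° with length 27.3, so J = 27.3·(cos -54.3°, sin -54.3°) = (15.93, -22.17). ∠MJF = 68.2°, so JF runs at -54.3° + (180° − 68.2°) = 57.50° from the x-axis; with |JF| = 16.3, F = J + 16.3·(cos 57.50°, sin 57.50°) = (24.69, -8.423). JF ⟂ FD; with |FD| = 15.4 on the right of JF, D = F + 15.4·(0.8434, -0.5373) = (37.68, -16.70). Then |MD| = |D − M| = 41.21.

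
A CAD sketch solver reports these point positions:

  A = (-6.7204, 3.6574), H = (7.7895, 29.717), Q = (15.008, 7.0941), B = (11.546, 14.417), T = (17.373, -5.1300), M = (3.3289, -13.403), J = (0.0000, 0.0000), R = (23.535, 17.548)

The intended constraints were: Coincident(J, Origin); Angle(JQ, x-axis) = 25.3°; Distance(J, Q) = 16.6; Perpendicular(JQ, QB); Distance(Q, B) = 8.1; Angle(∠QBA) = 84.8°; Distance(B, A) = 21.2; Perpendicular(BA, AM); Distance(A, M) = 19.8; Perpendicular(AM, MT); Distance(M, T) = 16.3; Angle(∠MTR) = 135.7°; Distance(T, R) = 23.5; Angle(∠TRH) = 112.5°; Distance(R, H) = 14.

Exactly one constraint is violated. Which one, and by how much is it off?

Distance(R, H) = 14 — off by 5.90.

J = (0.00, 0.00) ✓; JQ at 25.30° ✓; |JQ| = 16.60 ✓; ∠(JQ, QB) = 90.00° ✓; |QB| = 8.100 ✓; ∠QBA = 84.80° ✓; |BA| = 21.20 ✓; ∠(BA, AM) = 90.00° ✓; |AM| = 19.80 ✓; ∠(AM, MT) = 90.00° ✓; |MT| = 16.30 ✓; ∠MTR = 135.7° ✓; |TR| = 23.50 ✓; ∠TRH = 112.5° ✓; |RH| = 19.90 ✗.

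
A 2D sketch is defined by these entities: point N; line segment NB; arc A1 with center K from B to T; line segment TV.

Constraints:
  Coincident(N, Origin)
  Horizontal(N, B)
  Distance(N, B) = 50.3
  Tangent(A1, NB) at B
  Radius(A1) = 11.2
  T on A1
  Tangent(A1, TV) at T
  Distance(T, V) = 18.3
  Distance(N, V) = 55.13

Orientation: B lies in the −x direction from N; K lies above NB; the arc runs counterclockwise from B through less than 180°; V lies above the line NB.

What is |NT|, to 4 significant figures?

42.14

N is at the origin; NB is horizontal with |NB| = 50.3 and B on the −x side, so B = (-50.30, 0.000). A1 meets NB tangentially, so KB is at right angles to NB, so K = B + (0, 11.2) = (-50.30, 11.20). Since KT ⟂ TV (tangency), |KV| = √(11.2² + 18.3²) = 21.46 regardless of where T sits on A1. So V lies on both circle(N, 55.13) and circle(K, 21.46); the above-NB intersection is V = (-44.91, 31.97). T is the foot of the tangent from V: T = (-39.59, 14.46).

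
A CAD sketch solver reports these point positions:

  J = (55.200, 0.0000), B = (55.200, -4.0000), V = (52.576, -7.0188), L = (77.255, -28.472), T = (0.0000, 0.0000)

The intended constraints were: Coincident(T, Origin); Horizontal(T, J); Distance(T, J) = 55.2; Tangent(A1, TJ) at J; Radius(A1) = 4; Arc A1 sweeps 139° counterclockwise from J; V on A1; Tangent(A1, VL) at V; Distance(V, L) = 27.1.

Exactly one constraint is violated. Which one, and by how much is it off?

Distance(V, L) = 27.1 — off by 5.60.

T = (0.00, 0.00) ✓; T.y = 0.00, J.y = 0.00 ✓; |TJ| = 55.20 ✓; ∠(BJ, JT) = 90.00° ✓; |BJ| = 4.000 ✓; bearing(B→V) − bearing(B→J) = 139.0° ✓; |BV| = 4.000 ✓; ∠(BV, VL) = 90.00° ✓; |VL| = 32.70 ✗.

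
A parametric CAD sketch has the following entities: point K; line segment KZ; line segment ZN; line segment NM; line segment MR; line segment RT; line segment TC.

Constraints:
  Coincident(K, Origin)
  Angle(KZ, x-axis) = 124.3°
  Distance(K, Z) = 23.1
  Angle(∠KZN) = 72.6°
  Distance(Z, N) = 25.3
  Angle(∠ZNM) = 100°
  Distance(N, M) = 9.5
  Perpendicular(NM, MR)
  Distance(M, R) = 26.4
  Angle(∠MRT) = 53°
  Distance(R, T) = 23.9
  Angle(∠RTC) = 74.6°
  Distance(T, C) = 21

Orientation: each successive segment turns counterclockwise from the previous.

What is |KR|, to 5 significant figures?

10.057

∠ZNM = 100.0° gives NM at -48.300° from the x-axis; with |NM| = 9.5, M = (-22.378, -7.8650). The perpendicularity gives MR at right angles to NM, so MR runs at 41.700°; with |MR| = 26.4, R = (-2.6669, 9.6970). Then |KR| = |R − K| = 10.057.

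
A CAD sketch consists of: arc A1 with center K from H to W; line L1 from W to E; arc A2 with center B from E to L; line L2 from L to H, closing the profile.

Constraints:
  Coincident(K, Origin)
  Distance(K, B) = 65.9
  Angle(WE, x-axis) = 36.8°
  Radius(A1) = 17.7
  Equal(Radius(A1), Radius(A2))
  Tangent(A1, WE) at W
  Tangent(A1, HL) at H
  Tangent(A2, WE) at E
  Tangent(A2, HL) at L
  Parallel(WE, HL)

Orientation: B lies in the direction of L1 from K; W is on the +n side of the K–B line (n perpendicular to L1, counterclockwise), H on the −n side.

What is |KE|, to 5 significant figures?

68.236

Tangency of A1 to both parallel lines with radius 17.7 puts W and H at K ± 17.7·n: W = (-10.603, 14.173), H = (10.603, -14.173). Equal radii place E and L the same way about B: E = B + 17.7·n = (42.165, 53.649), L = B − 17.7·n = (63.371, 25.303). Then |KE| = |E − K| = 68.236.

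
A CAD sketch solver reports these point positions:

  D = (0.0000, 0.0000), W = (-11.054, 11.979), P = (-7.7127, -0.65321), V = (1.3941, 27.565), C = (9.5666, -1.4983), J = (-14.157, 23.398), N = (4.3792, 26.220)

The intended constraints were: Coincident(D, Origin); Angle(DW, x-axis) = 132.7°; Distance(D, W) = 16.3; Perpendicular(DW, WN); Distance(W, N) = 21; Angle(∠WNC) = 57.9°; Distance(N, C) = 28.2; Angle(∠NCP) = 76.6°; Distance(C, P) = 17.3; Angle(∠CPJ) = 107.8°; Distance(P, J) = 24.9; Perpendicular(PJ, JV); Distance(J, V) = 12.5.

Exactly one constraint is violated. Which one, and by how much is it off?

Distance(J, V) = 12.5 — off by 3.60.

D = (0.00, 0.00) ✓; DW at 132.7° ✓; |DW| = 16.30 ✓; ∠(DW, WN) = 90.00° ✓; |WN| = 21.00 ✓; ∠WNC = 57.90° ✓; |NC| = 28.20 ✓; ∠NCP = 76.60° ✓; |CP| = 17.30 ✓; ∠CPJ = 107.8° ✓; |PJ| = 24.90 ✓; ∠(PJ, JV) = 90.00° ✓; |JV| = 16.10 ✗.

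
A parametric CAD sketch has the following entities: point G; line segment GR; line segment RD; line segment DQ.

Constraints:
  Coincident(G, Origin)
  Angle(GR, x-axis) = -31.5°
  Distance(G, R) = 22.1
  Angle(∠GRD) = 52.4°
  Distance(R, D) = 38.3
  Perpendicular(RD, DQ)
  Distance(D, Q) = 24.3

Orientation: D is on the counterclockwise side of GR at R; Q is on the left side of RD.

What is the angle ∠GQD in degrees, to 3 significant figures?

74.7°

∠GRD = 52.4°, so RD runs at -31.5° + (180° − 52.4°) = 96.1° from the x-axis; with |RD| = 38.3, D = R + 38.3·(cos 96.1°, sin 96.1°) = (14.8, 26.5). RD is perpendicular to DQ; with |DQ| = 24.3 on the left of RD, Q = D + 24.3·(-0.994, -0.106) = (-9.39, 24.0). Then cos ∠GQD = QG·QD / (|QG||QD|), giving 74.7°.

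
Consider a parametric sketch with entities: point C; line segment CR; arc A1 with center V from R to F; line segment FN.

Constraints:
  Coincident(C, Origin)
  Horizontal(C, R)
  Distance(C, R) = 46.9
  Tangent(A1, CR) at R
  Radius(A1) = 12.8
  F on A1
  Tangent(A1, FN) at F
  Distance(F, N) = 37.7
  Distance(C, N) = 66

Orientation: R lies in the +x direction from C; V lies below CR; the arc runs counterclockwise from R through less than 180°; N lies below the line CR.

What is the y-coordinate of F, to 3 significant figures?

-14.9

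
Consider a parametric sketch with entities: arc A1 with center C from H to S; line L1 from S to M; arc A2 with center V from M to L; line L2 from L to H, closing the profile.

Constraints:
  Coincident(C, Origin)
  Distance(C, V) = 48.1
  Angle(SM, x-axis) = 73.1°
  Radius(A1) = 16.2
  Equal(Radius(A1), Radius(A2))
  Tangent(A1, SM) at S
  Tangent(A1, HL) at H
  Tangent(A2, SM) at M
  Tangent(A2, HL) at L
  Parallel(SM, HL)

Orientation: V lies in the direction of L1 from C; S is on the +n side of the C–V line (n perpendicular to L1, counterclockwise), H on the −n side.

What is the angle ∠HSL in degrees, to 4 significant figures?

56.04°

Tangency of A1 to both parallel lines with radius 16.2 puts S and H at C ± 16.2·n: S = (-15.50, 4.709), H = (15.50, -4.709). Equal radii place M and L the same way about V: M = V + 16.2·n = (-1.518, 50.73), L = V − 16.2·n = (29.48, 41.31). Then cos ∠HSL = SH·SL / (|SH||SL|), giving 56.04°.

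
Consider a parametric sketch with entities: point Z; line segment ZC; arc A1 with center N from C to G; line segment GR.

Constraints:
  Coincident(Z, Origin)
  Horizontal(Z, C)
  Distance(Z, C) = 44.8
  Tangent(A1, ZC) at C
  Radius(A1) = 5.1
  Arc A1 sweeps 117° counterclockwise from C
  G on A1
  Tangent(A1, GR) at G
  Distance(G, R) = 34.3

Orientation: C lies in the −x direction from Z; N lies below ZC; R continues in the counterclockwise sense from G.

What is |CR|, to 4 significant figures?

39.55

Z is at the origin; Z and C share the same y with |ZC| = 44.8 and C on the −x side, so C = (-44.80, 0.000). Tangency of A1 to ZC means the radius NC is perpendicular to ZC, so N = C + (0, -5.1) = (-44.80, -5.100). On A1, C sits at bearing 90° from N; a 117° counterclockwise sweep puts G at bearing 207°, so G = N + 5.1·(cos 207°, sin 207°) = (-49.34, -7.415). Tangency of A1 to GR means the radius NG is perpendicular to GR, so GR runs along (−sin 207°, cos 207°); with |GR| = 34.3, R = (-33.77, -37.98). Then |CR| = |R − C| = 39.55.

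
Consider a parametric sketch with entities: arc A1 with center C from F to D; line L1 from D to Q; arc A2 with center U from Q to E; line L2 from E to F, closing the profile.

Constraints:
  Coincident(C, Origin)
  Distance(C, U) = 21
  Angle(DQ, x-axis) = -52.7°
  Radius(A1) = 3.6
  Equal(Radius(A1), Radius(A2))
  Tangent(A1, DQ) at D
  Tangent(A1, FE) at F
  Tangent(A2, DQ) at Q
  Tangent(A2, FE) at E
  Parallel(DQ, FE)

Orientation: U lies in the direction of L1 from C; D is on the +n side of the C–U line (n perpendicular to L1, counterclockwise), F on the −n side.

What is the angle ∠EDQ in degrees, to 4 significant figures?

18.92°

Tangency of A1 to both parallel lines with radius 3.6 puts D and F at C ± 3.6·n: D = (2.864, 2.182), F = (-2.864, -2.182). Equal radii place Q and E the same way about U: Q = U + 3.6·n = (15.59, -14.52), E = U − 3.6·n = (9.862, -18.89). Then cos ∠EDQ = DE·DQ / (|DE||DQ|), giving 18.92°.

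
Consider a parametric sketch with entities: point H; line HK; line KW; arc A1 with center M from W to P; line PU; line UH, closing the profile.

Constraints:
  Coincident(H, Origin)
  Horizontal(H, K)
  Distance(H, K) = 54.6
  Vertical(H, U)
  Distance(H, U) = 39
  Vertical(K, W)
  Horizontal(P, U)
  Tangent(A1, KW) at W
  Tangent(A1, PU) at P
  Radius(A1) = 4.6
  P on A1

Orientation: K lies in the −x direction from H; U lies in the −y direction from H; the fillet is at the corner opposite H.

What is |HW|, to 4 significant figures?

64.53

H is at the origin; HK is horizontal with |HK| = 54.6 and K on the −x side, so K = (-54.60, 0.000). HU is vertical with |HU| = 39.0 and U on the −y side, so U = (0.000, -39.00). The virtual corner opposite H is at (-54.60, -39.00). Tangency of A1 to KW means the radius MW is perpendicular to KW and the tangent condition forces MP to be normal to PU, with radius 4.6, so the center M sits 4.6 in from both sides at M = (-50.00, -34.40). That places the tangent points at W = (-54.60, -34.40) on KW and P = (-50.00, -39.00) on PU. Then |HW| = |W − H| = 64.53.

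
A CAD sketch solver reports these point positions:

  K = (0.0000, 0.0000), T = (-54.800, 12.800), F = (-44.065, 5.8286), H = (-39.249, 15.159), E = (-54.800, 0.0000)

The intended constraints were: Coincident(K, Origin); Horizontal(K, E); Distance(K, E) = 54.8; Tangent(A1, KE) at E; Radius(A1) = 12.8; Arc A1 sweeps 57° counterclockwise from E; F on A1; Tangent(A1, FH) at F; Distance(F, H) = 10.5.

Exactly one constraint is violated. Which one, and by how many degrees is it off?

Tangent(A1, FH) at F — off by 5.70°.

K = (0.00, 0.00) ✓; K.y = 0.00, E.y = 0.00 ✓; |KE| = 54.80 ✓; ∠(TE, EK) = 90.00° ✓; |TE| = 12.80 ✓; bearing(T→F) − bearing(T→E) = 57.00° ✓; |TF| = 12.80 ✓; ∠(TF, FH) = 84.30° ✗; |FH| = 10.50 ✓.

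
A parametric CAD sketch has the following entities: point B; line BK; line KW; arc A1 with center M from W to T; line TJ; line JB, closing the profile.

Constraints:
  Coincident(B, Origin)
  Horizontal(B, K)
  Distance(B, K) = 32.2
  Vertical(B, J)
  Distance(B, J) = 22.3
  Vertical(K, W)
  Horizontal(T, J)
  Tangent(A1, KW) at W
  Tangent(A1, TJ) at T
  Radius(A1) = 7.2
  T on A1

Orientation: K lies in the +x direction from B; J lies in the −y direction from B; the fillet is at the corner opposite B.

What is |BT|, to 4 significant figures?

33.50

B is at the origin; BK is horizontal with |BK| = 32.2 and K on the +x side, so K = (32.20, 0.000). BJ is vertical with |BJ| = 22.3 and J on the −y side, so J = (0.000, -22.30). The virtual corner opposite B is at (32.20, -22.30). Tangency of A1 to KW means the radius MW is perpendicular to KW and tangency of A1 to TJ means the radius MT is perpendicular to TJ, with radius 7.2, so the center M sits 7.2 in from both sides at M = (25.00, -15.10). That places the tangent points at W = (32.20, -15.10) on KW and T = (25.00, -22.30) on TJ. Then |BT| = |T − B| = 33.50.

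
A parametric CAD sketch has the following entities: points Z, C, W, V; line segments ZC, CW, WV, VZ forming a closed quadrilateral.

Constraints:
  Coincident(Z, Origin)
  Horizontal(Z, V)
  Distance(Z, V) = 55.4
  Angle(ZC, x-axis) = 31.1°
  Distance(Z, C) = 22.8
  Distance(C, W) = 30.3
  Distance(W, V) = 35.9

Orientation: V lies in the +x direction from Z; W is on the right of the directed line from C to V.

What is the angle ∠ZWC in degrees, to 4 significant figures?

44.12°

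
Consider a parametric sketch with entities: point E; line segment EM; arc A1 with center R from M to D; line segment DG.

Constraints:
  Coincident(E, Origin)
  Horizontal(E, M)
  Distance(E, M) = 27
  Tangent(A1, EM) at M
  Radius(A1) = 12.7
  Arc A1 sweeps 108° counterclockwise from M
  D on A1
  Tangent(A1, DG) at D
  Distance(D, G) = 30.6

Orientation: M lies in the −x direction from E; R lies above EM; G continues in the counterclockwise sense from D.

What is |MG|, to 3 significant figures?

45.8

On A1, M sits at bearing -90° from R; a 108° counterclockwise sweep puts D at bearing 18°, so D = R + 12.7·(cos 18°, sin 18°) = (-14.9, 16.6). Since A1 is tangent to DG there, RD ⟂ DG, so DG runs along (−sin 18°, cos 18°); with |DG| = 30.6, G = (-24.4, 45.7). Then |MG| = |G − M| = 45.8.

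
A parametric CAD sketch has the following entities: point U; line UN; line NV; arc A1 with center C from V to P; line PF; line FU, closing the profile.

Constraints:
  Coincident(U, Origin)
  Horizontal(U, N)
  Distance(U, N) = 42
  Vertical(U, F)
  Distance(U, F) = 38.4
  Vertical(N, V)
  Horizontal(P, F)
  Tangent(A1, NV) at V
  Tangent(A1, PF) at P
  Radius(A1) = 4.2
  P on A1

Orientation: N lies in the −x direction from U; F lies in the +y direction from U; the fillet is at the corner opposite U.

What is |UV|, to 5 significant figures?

54.163

The virtual corner opposite U is at (-42.000, 38.400). Tangency of A1 to NV means the radius CV is perpendicular to NV and since A1 is tangent to PF there, CP ⟂ PF, with radius 4.2, so the center C sits 4.2 in from both sides at C = (-37.800, 34.200). That places the tangent points at V = (-42.000, 34.200) on NV and P = (-37.800, 38.400) on PF. Then |UV| = |V − U| = 54.163.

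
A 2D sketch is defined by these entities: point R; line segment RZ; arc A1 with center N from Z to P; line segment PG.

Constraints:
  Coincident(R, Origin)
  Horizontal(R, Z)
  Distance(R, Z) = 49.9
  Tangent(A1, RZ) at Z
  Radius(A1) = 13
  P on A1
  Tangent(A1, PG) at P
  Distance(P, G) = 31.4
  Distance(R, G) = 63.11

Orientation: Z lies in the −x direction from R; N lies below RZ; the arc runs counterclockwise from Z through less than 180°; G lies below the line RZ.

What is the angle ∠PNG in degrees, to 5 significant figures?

67.510°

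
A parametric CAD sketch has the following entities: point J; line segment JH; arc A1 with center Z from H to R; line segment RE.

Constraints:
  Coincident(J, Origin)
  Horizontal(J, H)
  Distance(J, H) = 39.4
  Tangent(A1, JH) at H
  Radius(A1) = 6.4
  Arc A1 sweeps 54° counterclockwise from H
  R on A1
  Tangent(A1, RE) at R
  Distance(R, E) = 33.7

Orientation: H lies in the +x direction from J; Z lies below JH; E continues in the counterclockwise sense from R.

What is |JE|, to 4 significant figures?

33.19

On A1, H sits at bearing 90° from Z; a 54° counterclockwise sweep puts R at bearing 144°, so R = Z + 6.4·(cos 144°, sin 144°) = (34.22, -2.638). Since A1 is tangent to RE there, ZR ⟂ RE, so RE runs along (−sin 144°, cos 144°); with |RE| = 33.7, E = (14.41, -29.90). Then |JE| = |E − J| = 33.19.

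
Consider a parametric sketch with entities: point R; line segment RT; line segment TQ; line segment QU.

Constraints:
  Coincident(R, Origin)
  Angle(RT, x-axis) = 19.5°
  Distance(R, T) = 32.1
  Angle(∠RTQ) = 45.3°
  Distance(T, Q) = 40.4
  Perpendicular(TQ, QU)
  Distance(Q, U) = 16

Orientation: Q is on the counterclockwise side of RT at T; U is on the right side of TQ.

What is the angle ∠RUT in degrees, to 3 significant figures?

43.7°

R is at the origin; RT runs at 19.5° with length 32.1, so T = 32.1·(cos 19.5°, sin 19.5°) = (30.3, 10.7). ∠RTQ = 45.3°, so TQ runs at 19.5° + (180° − 45.3°) = 154° from the x-axis; with |TQ| = 40.4, Q = T + 40.4·(cos 154°, sin 154°) = (-6.11, 28.3). The perpendicularity gives QU at right angles to TQ; with |QU| = 16.0 on the right of TQ, U = Q + 16.0·(0.435, 0.900) = (0.850, 42.7). Then cos ∠RUT = UR·UT / (|UR||UT|), giving 43.7°.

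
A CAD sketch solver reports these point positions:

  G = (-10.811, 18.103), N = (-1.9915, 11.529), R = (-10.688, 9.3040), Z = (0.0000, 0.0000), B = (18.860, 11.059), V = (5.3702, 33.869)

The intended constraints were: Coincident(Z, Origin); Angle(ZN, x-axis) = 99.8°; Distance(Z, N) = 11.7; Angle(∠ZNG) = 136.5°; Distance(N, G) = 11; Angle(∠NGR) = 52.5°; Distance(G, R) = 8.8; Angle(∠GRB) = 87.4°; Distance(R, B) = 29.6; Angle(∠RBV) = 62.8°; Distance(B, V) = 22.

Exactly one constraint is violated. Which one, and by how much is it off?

Distance(B, V) = 22 — off by 4.50.

Z = (0.00, 0.00) ✓; ZN at 99.80° ✓; |ZN| = 11.70 ✓; ∠ZNG = 136.5° ✓; |NG| = 11.00 ✓; ∠NGR = 52.50° ✓; |GR| = 8.800 ✓; ∠GRB = 87.40° ✓; |RB| = 29.60 ✓; ∠RBV = 62.80° ✓; |BV| = 26.50 ✗.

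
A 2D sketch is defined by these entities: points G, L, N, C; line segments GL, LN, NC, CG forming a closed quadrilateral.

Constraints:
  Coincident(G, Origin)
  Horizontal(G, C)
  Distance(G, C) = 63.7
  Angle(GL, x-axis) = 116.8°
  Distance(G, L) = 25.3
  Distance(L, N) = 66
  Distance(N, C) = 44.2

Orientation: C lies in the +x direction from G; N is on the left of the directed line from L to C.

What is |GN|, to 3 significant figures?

66.8

G is at the origin; G and C share the same y with |GC| = 63.7 and C in +x, so C = (63.7, 0). GL runs at 116.8° with |GL| = 25.3, so L = (-11.4, 22.6). N is determined by |LN| = 66.0 and |NC| = 44.2 together: it lies at the intersection of circle(L, 66.0) and circle(C, 44.2). With |LC| = 78.4, the foot of the radical line on LC is 54.5 from L and the perpendicular offset is √(66.0² − 54.5²) = 37.2. Taking the left-of-LC solution: N = (51.5, 42.5).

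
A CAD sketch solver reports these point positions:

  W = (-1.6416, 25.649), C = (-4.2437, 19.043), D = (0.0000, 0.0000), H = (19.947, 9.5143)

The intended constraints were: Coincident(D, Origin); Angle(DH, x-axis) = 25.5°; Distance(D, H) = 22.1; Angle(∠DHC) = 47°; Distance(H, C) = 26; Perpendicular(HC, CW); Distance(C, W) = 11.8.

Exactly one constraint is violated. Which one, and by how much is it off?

Distance(C, W) = 11.8 — off by 4.70.

D = (0.00, 0.00) ✓; DH at 25.50° ✓; |DH| = 22.10 ✓; ∠DHC = 47.00° ✓; |HC| = 26.00 ✓; ∠(HC, CW) = 90.00° ✓; |CW| = 7.100 ✗.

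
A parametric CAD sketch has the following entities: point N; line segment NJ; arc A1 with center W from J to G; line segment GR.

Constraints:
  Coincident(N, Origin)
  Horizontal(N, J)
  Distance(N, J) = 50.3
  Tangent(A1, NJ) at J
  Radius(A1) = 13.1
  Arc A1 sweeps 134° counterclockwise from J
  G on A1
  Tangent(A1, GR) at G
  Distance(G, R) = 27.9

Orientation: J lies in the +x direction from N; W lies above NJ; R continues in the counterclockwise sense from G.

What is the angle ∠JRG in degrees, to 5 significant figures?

30.744°

On A1, J sits at bearing -90° from W; a 134° counterclockwise sweep puts G at bearing 44°, so G = W + 13.1·(cos 44°, sin 44°) = (59.723, 22.200). Since A1 is tangent to GR there, WG ⟂ GR, so GR runs along (−sin 44°, cos 44°); with |GR| = 27.9, R = (40.342, 42.270). Then cos ∠JRG = RJ·RG / (|RJ||RG|), giving 30.744°.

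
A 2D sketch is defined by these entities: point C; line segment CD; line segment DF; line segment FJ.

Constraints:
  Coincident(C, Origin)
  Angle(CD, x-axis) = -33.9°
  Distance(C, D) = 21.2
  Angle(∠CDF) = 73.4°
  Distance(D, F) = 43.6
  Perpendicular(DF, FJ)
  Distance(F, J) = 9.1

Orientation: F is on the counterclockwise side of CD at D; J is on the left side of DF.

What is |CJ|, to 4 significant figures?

39.18

∠CDF = 73.4°, so DF runs at -33.9° + (180° − 73.4°) = 72.70° from the x-axis; with |DF| = 43.6, F = D + 43.6·(cos 72.70°, sin 72.70°) = (30.56, 29.80). DF is perpendicular to FJ; with |FJ| = 9.1 on the left of DF, J = F + 9.1·(-0.9548, 0.2974) = (21.87, 32.51). Then |CJ| = |J − C| = 39.18.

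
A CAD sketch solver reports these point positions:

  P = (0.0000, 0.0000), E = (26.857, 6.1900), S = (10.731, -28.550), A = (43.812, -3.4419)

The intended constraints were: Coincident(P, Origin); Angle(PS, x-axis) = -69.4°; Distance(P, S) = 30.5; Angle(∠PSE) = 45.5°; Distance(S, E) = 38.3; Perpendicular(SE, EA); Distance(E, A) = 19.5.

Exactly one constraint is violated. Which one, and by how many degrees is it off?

Perpendicular(SE, EA) — off by 4.70°.

P = (0.00, 0.00) ✓; PS at -69.40° ✓; |PS| = 30.50 ✓; ∠PSE = 45.50° ✓; |SE| = 38.30 ✓; ∠(SE, EA) = 94.70° ✗; |EA| = 19.50 ✓.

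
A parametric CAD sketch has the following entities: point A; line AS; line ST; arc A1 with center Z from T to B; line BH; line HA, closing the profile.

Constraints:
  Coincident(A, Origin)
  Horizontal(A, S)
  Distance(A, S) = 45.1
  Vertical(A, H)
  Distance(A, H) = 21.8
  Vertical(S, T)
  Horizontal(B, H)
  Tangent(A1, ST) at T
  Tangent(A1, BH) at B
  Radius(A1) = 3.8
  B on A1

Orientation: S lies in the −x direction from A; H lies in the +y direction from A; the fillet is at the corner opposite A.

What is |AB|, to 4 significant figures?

46.70

The virtual corner opposite A is at (-45.10, 21.80). The tangent condition forces ZT to be normal to ST and A1 meets BH tangentially, so ZB is at right angles to BH, with radius 3.8, so the center Z sits 3.8 in from both sides at Z = (-41.30, 18.00). That places the tangent points at T = (-45.10, 18.00) on ST and B = (-41.30, 21.80) on BH. Then |AB| = |B − A| = 46.70.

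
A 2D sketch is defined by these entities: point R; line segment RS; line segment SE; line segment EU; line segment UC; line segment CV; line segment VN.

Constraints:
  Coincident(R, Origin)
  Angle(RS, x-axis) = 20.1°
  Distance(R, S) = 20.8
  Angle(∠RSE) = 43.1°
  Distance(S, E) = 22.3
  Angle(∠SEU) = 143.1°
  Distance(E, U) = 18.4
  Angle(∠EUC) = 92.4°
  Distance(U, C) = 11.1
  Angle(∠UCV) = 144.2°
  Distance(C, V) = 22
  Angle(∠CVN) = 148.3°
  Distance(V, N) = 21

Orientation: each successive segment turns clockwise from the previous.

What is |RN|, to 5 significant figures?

27.254

∠UCV = 144.2° gives CV at 82.900° from the x-axis; with |CV| = 22.0, V = (-9.6280, 10.659). ∠CVN = 148.3° gives VN at 51.200° from the x-axis; with |VN| = 21.0, N = (3.5307, 27.025). Then |RN| = |N − R| = 27.254.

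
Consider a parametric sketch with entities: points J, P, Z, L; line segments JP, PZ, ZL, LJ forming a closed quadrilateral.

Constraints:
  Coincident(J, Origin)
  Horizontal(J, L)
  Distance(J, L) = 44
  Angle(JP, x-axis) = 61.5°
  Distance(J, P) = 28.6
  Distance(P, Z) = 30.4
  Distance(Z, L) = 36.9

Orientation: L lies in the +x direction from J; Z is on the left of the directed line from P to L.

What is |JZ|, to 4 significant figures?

55.64

Checks: |PZ| = 30.40 ✓; |ZL| = 36.90 ✓.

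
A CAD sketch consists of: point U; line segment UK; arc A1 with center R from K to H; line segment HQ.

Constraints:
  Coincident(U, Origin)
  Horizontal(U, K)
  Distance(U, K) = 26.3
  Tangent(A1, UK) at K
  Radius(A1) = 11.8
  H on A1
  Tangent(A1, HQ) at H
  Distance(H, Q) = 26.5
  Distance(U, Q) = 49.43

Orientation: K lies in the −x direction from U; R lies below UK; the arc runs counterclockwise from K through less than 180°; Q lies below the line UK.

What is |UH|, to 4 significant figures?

40.61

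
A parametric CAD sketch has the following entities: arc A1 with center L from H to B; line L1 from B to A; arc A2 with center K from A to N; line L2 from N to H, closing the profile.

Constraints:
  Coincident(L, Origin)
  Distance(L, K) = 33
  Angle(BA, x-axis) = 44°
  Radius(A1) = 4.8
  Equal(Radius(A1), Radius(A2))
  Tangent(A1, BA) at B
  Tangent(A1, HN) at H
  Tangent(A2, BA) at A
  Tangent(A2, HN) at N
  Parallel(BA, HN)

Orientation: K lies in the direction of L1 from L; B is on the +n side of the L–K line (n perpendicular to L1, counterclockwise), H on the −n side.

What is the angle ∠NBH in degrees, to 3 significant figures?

73.8°

Tangency of A1 to both parallel lines with radius 4.8 puts B and H at L ± 4.8·n: B = (-3.33, 3.45), H = (3.33, -3.45). Equal radii place A and N the same way about K: A = K + 4.8·n = (20.4, 26.4), N = K − 4.8·n = (27.1, 19.5). Then cos ∠NBH = BN·BH / (|BN||BH|), giving 73.8°.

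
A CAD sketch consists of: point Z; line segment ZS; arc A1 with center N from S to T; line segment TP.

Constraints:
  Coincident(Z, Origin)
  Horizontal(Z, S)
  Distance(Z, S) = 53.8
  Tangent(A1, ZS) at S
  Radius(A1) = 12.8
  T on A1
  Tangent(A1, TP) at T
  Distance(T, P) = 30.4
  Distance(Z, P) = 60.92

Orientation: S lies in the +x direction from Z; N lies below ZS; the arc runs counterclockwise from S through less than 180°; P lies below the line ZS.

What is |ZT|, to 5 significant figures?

43.141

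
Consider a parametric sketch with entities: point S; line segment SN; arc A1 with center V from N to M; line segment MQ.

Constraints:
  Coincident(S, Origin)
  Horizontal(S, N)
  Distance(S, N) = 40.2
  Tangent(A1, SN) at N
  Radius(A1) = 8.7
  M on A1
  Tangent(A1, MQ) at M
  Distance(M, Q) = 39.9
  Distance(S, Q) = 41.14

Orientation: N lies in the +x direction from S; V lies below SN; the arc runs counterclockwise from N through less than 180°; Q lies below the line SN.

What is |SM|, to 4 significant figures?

32.93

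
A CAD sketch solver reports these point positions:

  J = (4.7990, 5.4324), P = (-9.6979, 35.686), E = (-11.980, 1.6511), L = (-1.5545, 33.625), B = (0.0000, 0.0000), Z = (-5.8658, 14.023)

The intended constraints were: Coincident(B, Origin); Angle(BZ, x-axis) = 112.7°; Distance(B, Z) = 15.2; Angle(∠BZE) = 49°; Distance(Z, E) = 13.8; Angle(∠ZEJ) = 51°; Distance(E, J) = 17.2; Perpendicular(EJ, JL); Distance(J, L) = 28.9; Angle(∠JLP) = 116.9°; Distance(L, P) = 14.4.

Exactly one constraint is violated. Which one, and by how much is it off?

Distance(L, P) = 14.4 — off by 6.00.

B = (0.00, 0.00) ✓; BZ at 112.7° ✓; |BZ| = 15.20 ✓; ∠BZE = 49.00° ✓; |ZE| = 13.80 ✓; ∠ZEJ = 51.00° ✓; |EJ| = 17.20 ✓; ∠(EJ, JL) = 90.00° ✓; |JL| = 28.90 ✓; ∠JLP = 116.9° ✓; |LP| = 8.400 ✗.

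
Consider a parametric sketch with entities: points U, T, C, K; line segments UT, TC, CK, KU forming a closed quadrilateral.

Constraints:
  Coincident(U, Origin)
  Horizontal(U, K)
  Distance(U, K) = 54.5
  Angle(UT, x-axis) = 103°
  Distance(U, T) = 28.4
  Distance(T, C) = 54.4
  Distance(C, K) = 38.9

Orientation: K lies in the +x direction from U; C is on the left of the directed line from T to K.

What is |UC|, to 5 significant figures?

60.537

Checks: U = (0.00, 0.00) ✓; |TC| = 54.40 ✓; |CK| = 38.90 ✓.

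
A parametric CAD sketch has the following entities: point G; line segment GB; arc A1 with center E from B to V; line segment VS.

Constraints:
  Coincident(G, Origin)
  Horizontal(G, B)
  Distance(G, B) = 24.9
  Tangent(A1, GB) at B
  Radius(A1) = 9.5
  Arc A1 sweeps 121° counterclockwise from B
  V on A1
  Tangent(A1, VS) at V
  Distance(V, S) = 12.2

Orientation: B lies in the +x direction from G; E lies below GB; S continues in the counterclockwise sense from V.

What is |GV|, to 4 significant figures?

22.09

G is at the origin; G and B share the same y with |GB| = 24.9 and B on the +x side, so B = (24.90, 0.000). A1 meets GB tangentially, so EB is at right angles to GB, so E = B + (0, -9.5) = (24.90, -9.500). On A1, B sits at bearing 90° from E; a 121° counterclockwise sweep puts V at bearing 211°, so V = E + 9.5·(cos 211°, sin 211°) = (16.76, -14.39). Then |GV| = |V − G| = 22.09.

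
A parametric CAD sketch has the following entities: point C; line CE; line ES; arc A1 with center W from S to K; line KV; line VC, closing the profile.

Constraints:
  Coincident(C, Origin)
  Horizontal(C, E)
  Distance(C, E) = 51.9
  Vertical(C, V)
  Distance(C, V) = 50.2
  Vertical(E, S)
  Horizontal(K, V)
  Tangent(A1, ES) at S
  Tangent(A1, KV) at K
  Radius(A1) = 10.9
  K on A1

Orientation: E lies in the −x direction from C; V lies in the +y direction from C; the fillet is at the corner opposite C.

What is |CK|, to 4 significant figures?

64.82

The virtual corner opposite C is at (-51.90, 50.20). A1 meets ES tangentially, so WS is at right angles to ES and A1 meets KV tangentially, so WK is at right angles to KV, with radius 10.9, so the center W sits 10.9 in from both sides at W = (-41.00, 39.30). That places the tangent points at S = (-51.90, 39.30) on ES and K = (-41.00, 50.20) on KV. Then |CK| = |K − C| = 64.82.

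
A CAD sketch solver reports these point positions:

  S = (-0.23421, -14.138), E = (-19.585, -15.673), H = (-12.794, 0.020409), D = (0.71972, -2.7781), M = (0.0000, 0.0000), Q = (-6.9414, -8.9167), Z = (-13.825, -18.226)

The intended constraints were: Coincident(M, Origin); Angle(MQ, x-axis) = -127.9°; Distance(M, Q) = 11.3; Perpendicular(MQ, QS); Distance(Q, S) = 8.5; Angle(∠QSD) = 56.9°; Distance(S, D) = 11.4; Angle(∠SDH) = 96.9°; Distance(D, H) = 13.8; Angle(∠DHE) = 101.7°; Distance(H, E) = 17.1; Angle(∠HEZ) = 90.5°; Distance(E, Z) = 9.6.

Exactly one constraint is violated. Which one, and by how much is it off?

Distance(E, Z) = 9.6 — off by 3.30.

M = (0.00, 0.00) ✓; MQ at -127.9° ✓; |MQ| = 11.30 ✓; ∠(MQ, QS) = 90.00° ✓; |QS| = 8.500 ✓; ∠QSD = 56.90° ✓; |SD| = 11.40 ✓; ∠SDH = 96.90° ✓; |DH| = 13.80 ✓; ∠DHE = 101.7° ✓; |HE| = 17.10 ✓; ∠HEZ = 90.50° ✓; |EZ| = 6.300 ✗.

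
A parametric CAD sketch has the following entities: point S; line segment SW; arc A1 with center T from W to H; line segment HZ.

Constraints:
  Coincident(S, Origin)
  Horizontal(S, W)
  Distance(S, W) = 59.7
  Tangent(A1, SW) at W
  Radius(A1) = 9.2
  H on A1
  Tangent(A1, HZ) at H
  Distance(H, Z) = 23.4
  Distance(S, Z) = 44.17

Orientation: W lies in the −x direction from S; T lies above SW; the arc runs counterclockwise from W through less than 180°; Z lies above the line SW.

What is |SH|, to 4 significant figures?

52.51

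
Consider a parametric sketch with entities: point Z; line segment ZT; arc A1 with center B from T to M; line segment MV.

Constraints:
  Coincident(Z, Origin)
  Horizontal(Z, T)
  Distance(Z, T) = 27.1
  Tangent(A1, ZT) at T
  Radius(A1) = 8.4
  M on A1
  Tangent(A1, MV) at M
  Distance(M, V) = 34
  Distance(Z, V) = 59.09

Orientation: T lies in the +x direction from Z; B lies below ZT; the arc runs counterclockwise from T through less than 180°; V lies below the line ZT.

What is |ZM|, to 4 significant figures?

25.41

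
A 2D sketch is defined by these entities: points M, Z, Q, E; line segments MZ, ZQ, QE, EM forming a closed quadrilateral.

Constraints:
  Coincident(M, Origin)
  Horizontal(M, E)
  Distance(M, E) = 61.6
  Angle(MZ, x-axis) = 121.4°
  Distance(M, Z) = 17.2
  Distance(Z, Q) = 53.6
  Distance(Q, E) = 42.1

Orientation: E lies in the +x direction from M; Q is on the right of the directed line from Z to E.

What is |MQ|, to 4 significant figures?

36.90

Checks: |ZQ| = 53.60 ✓; |QE| = 42.10 ✓.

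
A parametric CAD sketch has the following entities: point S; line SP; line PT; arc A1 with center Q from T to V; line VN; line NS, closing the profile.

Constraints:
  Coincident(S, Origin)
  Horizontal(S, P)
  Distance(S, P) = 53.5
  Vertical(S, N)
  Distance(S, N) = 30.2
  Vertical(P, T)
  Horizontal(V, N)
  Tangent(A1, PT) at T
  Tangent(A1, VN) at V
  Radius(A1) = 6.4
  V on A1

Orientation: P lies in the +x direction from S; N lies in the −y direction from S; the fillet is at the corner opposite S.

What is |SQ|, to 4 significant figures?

52.77

SN is vertical with |SN| = 30.2 and N on the −y side, so N = (0.000, -30.20). The virtual corner opposite S is at (53.50, -30.20). A1 meets PT tangentially, so QT is at right angles to PT and since A1 is tangent to VN there, QV ⟂ VN, with radius 6.4, so the center Q sits 6.4 in from both sides at Q = (47.10, -23.80). Then |SQ| = |Q − S| = 52.77.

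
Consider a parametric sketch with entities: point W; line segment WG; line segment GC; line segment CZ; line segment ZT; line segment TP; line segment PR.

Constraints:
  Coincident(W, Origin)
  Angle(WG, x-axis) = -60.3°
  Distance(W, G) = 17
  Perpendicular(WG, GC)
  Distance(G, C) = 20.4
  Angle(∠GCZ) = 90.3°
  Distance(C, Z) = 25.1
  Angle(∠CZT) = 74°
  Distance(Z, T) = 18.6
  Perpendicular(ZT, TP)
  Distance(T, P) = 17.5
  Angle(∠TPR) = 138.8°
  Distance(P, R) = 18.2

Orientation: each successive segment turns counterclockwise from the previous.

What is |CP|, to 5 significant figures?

13.431

W is at the origin; WG runs at -60.3° with length 17.0, so G = (8.4228, -14.767). WG ⟂ GC, so GC runs at 29.700°; with |GC| = 20.4, C = (26.143, -4.6594). ∠GCZ = 90.3° gives CZ at 119.40° from the x-axis; with |CZ| = 25.1, Z = (13.821, 17.208). ∠CZT = 74.0° gives ZT at -134.60° from the x-axis; with |ZT| = 18.6, T = (0.76115, 3.9644). The perpendicularity gives TP at right angles to ZT, so TP runs at -44.600°; with |TP| = 17.5, P = (13.222, -8.3233). Then |CP| = |P − C| = 13.431.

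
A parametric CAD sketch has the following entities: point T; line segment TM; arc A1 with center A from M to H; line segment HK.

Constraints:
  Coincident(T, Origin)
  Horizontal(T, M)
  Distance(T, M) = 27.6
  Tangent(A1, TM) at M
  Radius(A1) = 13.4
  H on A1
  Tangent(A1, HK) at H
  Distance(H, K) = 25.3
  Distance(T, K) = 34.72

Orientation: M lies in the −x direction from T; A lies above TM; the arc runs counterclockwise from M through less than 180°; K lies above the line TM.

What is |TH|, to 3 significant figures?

17.6

T is at the origin; T and M share the same y with |TM| = 27.6 and M on the −x side, so M = (-27.6, 0.00). Since A1 is tangent to TM there, AM ⟂ TM, so A = M + (0, 13.4) = (-27.6, 13.4). Since AH ⟂ HK (tangency), |AK| = √(13.4² + 25.3²) = 28.6 regardless of where H sits on A1. So K lies on both circle(T, 34.72) and circle(A, 28.6); the above-TM intersection is K = (-7.59, 33.9). H is the foot of the tangent from K: H = (-14.7, 9.61).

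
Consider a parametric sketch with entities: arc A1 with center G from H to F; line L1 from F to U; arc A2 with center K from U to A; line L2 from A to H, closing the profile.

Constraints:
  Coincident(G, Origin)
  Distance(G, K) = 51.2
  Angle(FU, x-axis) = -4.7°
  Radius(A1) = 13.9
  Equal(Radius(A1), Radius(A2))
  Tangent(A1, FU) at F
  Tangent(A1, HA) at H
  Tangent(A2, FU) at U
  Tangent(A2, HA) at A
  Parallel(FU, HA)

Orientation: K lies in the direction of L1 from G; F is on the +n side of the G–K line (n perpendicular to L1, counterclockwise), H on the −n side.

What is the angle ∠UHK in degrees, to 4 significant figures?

13.31°

The slot axis is L1's direction at -4.7°, so u = (cos -4.7°, sin -4.7°) = (0.9966, -0.08194) and n = (−sin -4.7°, cos -4.7°) = (0.08194, 0.9966). G is at the origin and K lies 51.2 along u from G, so K = 51.2·u = (51.03, -4.195). Tangency of A1 to both parallel lines with radius 13.9 puts F and H at G ± 13.9·n: F = (1.139, 13.85), H = (-1.139, -13.85). Equal radii place U and A the same way about K: U = K + 13.9·n = (52.17, 9.658), A = K − 13.9·n = (49.89, -18.05). Then cos ∠UHK = HU·HK / (|HU||HK|), giving 13.31°.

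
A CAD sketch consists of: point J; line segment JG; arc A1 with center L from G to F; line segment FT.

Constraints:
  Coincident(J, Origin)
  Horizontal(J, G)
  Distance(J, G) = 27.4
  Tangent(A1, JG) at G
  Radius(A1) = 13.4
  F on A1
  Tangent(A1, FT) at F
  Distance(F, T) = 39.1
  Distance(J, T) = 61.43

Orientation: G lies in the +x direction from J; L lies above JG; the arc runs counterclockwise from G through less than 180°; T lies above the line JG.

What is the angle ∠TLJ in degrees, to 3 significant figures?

117°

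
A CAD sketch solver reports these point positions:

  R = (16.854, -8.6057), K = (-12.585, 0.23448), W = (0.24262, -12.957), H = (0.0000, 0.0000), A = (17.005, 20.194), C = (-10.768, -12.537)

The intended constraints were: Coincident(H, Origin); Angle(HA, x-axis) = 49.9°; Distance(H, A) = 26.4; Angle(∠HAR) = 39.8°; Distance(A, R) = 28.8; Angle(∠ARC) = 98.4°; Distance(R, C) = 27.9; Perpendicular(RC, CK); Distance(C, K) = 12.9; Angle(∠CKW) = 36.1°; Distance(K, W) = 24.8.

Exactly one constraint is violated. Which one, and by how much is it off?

Distance(K, W) = 24.8 — off by 6.40.

H = (0.00, 0.00) ✓; HA at 49.90° ✓; |HA| = 26.40 ✓; ∠HAR = 39.80° ✓; |AR| = 28.80 ✓; ∠ARC = 98.40° ✓; |RC| = 27.90 ✓; ∠(RC, CK) = 90.00° ✓; |CK| = 12.90 ✓; ∠CKW = 36.10° ✓; |KW| = 18.40 ✗.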